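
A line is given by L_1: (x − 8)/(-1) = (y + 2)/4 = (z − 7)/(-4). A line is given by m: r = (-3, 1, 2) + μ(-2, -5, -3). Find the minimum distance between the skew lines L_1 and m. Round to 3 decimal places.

L_1 has direction (-1, 4, -4) through (8, -2, 7).
Common perpendicular direction n = (-1, 4, -4) × (-2, -5, -3) = (-32, 5, 13).
With w = (-3, 1, 2) − (8, -2, 7) = (-11, 3, -5), w · n = 302.
Distance = |w · n| / |n| = |302| / √1218 ≈ 8.653.

8.653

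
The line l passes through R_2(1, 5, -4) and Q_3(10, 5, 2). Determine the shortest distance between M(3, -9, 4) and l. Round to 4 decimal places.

15.0589

A direction vector for l is Q_3 − R_2 = (9, 0, 6).
Taking (1, 5, -4) on l with direction v = (9, 0, 6): w = M − (1, 5, -4) = (2, -14, 8), and w × v = (-84, 60, 126).
Distance = |w × v| / |v| = √26532 / √117 ≈ 15.0589.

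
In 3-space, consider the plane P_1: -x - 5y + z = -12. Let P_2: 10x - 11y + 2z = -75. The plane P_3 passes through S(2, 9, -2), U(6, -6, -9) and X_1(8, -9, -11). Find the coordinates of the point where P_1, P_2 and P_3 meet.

(-4, 3, -1)

SU = (4, -15, -7), SX_1 = (6, -18, -9); a normal to P_3 is SU × SX_1 = (9, -6, 18).
Using S: P_3 has equation 9x - 6y + 18z = -72.
Solving the 3×3 linear system -x - 5y + z = -12, 10x - 11y + 2z = -75, 9x - 6y + 18z = -72 (e.g. by elimination or Cramer's rule, determinant = 1035) gives (-4, 3, -1).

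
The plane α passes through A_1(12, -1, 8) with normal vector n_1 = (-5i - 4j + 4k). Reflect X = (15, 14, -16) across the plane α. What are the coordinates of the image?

α: n_1·r = n_1·A_1 gives -5x - 4y + 4z = -24.
λ = (n·X − d)/|n|² = (-195 − (-24))/57 = -3.
Reflection = X − 2λn = (15, 14, -16) − (-6)·(-5, -4, 4) = (-15, -10, 8).

(-15, -10, 8)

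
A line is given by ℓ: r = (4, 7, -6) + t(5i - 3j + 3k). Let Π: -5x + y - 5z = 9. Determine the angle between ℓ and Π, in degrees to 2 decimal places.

sin θ = |n·v| / (|n||v|) = |-43| / (√51 · √43) = 0.91823.
θ ≈ 66.67°.

66.67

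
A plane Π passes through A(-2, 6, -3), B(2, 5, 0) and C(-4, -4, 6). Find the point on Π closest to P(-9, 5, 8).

(-6, -1, 2)

AB = (4, -1, 3), AC = (-2, -10, 9); a normal to Π is AB × AC = (21, -42, -42).
Using A: Π has equation 21x - 42y - 42z = -168.
Foot = P − λn with λ = (n·P − d)/|n|² = (-735 − (-168))/3969 = -1/7.
Foot = (-9, 5, 8) − (-1/7)·(21, -42, -42) = (-6, -1, 2).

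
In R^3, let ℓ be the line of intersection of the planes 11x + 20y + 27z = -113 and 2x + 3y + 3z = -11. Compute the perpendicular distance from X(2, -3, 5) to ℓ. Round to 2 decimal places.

9.49

Direction of ℓ: (11, 20, 27) × (2, 3, 3) = (-21, 21, -7).
A point on ℓ: solving the two plane equations with x = 5 gives (5, -3, -4).
Taking (5, -3, -4) on ℓ with direction v = (-21, 21, -7): w = X − (5, -3, -4) = (-3, 0, 9), and w × v = (-189, -210, -63).
Distance = |w × v| / |v| = √83790 / √931 ≈ 9.49.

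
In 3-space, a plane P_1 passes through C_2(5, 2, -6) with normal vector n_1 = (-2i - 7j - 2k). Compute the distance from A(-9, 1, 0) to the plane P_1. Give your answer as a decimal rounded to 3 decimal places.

3.046

P_1: n_1·r = n_1·C_2 gives -2x - 7y - 2z = -12.
n·A − d = (-2)·(-9) + (-7)·(1) + (-2)·(0) − (-12) = 23; |n| = √57.
Distance = |23| / √57 = 23/√57 ≈ 3.046.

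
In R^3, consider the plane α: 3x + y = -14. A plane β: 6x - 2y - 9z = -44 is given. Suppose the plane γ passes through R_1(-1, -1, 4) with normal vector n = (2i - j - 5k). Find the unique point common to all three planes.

(-3, -5, 4)

γ: n·r = n·R_1 gives 2x - y - 5z = -21.
Solving the 3×3 linear system 3x + y = -14, 6x - 2y - 9z = -44, 2x - y - 5z = -21 (e.g. by elimination or Cramer's rule, determinant = 15) gives (-3, -5, 4).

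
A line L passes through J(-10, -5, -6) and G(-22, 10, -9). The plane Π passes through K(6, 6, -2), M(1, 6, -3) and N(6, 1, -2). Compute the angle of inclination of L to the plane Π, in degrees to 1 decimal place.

A direction vector for L is G − J = (-12, 15, -3).
KM = (-5, 0, -1), KN = (0, -5, 0); a normal to Π is KM × KN = (-5, 0, 25).
Using K: Π has equation -5x + 25z = -80.
sin θ = |n·v| / (|n||v|) = |-15| / (√650 · √378) = 0.03026.
θ ≈ 1.7°.

1.7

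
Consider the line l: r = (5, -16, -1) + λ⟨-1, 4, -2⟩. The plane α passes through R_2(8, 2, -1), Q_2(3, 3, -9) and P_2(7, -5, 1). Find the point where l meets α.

(2, -4, -7)

R_2Q_2 = (-5, 1, -8), R_2P_2 = (-1, -7, 2); a normal to α is R_2Q_2 × R_2P_2 = (-54, 18, 36).
Using R_2: α has equation -54x + 18y + 36z = -432.
Substitute r = (5, -16, -1) + t(-1, 4, -2) into the plane: -594 + 54t = -432, so t = 3.
Intersection: (5, -16, -1) + 3·(-1, 4, -2) = (2, -4, -7).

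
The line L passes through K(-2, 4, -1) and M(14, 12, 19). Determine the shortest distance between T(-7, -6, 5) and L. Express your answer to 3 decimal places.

A direction vector for L is M − K = (16, 8, 20).
Taking (-2, 4, -1) on L with direction v = (16, 8, 20): w = T − (-2, 4, -1) = (-5, -10, 6), and w × v = (-248, 196, 120).
Distance = |w × v| / |v| = √114320 / √720 ≈ 12.601.

12.601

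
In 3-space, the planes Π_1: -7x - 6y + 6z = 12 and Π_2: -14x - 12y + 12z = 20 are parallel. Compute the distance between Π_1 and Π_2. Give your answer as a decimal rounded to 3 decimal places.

Rescale Π_2 by 1/2: -7x - 6y + 6z = 10. Then distance = |12 − 10| / √121 ≈ 0.182.

0.182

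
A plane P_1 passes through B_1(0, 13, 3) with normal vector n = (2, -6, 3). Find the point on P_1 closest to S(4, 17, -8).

(6, 11, -5)

P_1: n·r = n·B_1 gives 2x - 6y + 3z = -69.
Foot = S − λn with λ = (n·S − d)/|n|² = (-118 − (-69))/49 = -1.
Foot = (4, 17, -8) − (-1)·(2, -6, 3) = (6, 11, -5).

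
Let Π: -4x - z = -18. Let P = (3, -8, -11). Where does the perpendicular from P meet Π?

(7, -8, -10)

Foot = P − λn with λ = (n·P − d)/|n|² = (-1 − (-18))/17 = 1.
Foot = (3, -8, -11) − 1·(-4, 0, -1) = (7, -8, -10).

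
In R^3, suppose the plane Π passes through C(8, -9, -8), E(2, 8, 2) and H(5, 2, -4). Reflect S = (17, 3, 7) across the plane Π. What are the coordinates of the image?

(-11, -1, -3)

CE = (-6, 17, 10), CH = (-3, 11, 4); a normal to Π is CE × CH = (-42, -6, -15).
Using C: Π has equation -42x - 6y - 15z = -162.
λ = (n·S − d)/|n|² = (-837 − (-162))/2025 = -1/3.
Reflection = S − 2λn = (17, 3, 7) − (-2/3)·(-42, -6, -15) = (-11, -1, -3).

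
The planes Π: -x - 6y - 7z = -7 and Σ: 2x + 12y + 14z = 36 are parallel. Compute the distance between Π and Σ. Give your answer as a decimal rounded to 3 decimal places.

1.186

Rescale Σ by 1/(-2): -x - 6y - 7z = -18. Then distance = |-7 − (-18)| / √86 ≈ 1.186.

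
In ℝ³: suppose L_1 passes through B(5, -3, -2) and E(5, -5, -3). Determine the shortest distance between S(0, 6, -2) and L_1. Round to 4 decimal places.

6.4187

A direction vector for L_1 is E − B = (0, -2, -1).
Taking (5, -3, -2) on L_1 with direction v = (0, -2, -1): w = S − (5, -3, -2) = (-5, 9, 0), and w × v = (-9, -5, 10).
Distance = |w × v| / |v| = √206 / √5 ≈ 6.4187.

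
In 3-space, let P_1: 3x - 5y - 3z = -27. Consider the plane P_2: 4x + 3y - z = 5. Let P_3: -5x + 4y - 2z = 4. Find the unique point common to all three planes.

(0, 3, 4)

Solving the 3×3 linear system 3x - 5y - 3z = -27, 4x + 3y - z = 5, -5x + 4y - 2z = 4 (e.g. by elimination or Cramer's rule, determinant = -164) gives (0, 3, 4).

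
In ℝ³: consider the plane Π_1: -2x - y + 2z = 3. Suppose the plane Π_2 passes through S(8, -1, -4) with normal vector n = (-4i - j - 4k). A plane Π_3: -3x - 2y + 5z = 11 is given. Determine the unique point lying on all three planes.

(3, -5, 2)

Π_2: n·r = n·S gives -4x - y - 4z = -15.
Solving the 3×3 linear system -2x - y + 2z = 3, -4x - y - 4z = -15, -3x - 2y + 5z = 11 (e.g. by elimination or Cramer's rule, determinant = 4) gives (3, -5, 2).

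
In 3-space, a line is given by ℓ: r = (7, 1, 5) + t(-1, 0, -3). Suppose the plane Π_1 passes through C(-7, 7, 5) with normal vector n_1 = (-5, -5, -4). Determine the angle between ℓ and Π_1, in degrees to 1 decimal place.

Π_1: n_1·r = n_1·C gives -5x - 5y - 4z = -20.
sin θ = |n·v| / (|n||v|) = |17| / (√66 · √10) = 0.66172.
θ ≈ 41.4°.

41.4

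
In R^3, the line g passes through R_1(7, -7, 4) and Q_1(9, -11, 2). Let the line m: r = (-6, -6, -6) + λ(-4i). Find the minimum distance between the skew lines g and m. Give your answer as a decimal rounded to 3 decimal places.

9.391

A direction vector for g is Q_1 − R_1 = (2, -4, -2).
Common perpendicular direction n = (2, -4, -2) × (-4, 0, 0) = (0, 8, -16).
With w = (-6, -6, -6) − (7, -7, 4) = (-13, 1, -10), w · n = 168.
Distance = |w · n| / |n| = |168| / √320 ≈ 9.391.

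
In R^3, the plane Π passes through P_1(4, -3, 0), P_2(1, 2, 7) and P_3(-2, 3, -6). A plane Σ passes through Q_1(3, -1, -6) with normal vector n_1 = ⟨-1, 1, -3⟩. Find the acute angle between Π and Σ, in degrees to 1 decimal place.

P_1P_2 = (-3, 5, 7), P_1P_3 = (-6, 6, -6); a normal to Π is P_1P_2 × P_1P_3 = (-72, -60, 12).
Using P_1: Π has equation -72x - 60y + 12z = -108.
Σ: n_1·r = n_1·Q_1 gives -x + y - 3z = 14.
cos θ = |n₁·n₂| / (|n₁||n₂|) = |-24| / (√8928 · √11).
θ = arccos(0.07658) ≈ 85.6°.

85.6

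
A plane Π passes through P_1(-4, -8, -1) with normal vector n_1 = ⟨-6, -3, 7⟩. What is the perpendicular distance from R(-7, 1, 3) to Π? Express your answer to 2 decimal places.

1.96

Π: n_1·r = n_1·P_1 gives -6x - 3y + 7z = 41.
n·R − d = (-6)·(-7) + (-3)·(1) + (7)·(3) − 41 = 19; |n| = √94.
Distance = |19| / √94 = 19/√94 ≈ 1.96.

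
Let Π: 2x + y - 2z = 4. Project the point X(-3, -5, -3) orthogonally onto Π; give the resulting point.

(-1, -4, -5)

Foot = X − λn with λ = (n·X − d)/|n|² = (-5 − 4)/9 = -1.
Foot = (-3, -5, -3) − (-1)·(2, 1, -2) = (-1, -4, -5).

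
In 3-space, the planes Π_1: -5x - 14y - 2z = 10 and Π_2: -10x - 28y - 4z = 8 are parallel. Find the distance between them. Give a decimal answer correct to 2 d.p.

Rescale Π_2 by 1/2: -5x - 14y - 2z = 4. Then distance = |10 − 4| / √225 ≈ 0.40.

0.40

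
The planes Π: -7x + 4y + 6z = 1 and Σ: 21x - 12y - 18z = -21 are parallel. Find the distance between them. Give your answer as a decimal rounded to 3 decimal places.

0.597

Rescale Σ by 1/(-3): -7x + 4y + 6z = 7. Then distance = |1 − 7| / √101 ≈ 0.597.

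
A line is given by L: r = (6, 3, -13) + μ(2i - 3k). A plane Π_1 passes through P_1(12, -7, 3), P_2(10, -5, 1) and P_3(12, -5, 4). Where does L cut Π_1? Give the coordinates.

P_1P_2 = (-2, 2, -2), P_1P_3 = (0, 2, 1); a normal to Π_1 is P_1P_2 × P_1P_3 = (6, 2, -4).
Using P_1: Π_1 has equation 6x + 2y - 4z = 46.
Substitute r = (6, 3, -13) + t(2, 0, -3) into the plane: 94 + 24t = 46, so t = -2.
Intersection: (6, 3, -13) + (-2)·(2, 0, -3) = (2, 3, -7).

(2, 3, -7)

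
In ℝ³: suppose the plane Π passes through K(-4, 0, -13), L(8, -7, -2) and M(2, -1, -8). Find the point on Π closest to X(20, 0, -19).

(8, 3, -4)

KL = (12, -7, 11), KM = (6, -1, 5); a normal to Π is KL × KM = (-24, 6, 30).
Using K: Π has equation -24x + 6y + 30z = -294.
Foot = X − λn with λ = (n·X − d)/|n|² = (-1050 − (-294))/1512 = -1/2.
Foot = (20, 0, -19) − (-1/2)·(-24, 6, 30) = (8, 3, -4).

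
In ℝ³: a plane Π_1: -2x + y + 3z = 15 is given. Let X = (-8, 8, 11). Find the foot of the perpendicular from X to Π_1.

(-2, 5, 2)

Foot = X − λn with λ = (n·X − d)/|n|² = (57 − 15)/14 = 3.
Foot = (-8, 8, 11) − 3·(-2, 1, 3) = (-2, 5, 2).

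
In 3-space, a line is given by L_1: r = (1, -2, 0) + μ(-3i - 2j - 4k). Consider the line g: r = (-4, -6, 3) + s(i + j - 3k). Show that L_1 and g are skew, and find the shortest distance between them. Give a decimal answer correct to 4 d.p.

0.0609

Common perpendicular direction n = (-3, -2, -4) × (1, 1, -3) = (10, -13, -1).
With w = (-4, -6, 3) − (1, -2, 0) = (-5, -4, 3), w · n = -1.
Since n ≠ 0 the lines are not parallel, and w · n = -1 ≠ 0 so they do not intersect; hence they are skew.
Distance = |w · n| / |n| = |-1| / √270 ≈ 0.0609.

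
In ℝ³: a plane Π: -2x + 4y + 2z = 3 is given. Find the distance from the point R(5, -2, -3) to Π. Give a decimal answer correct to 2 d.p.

n·R − d = (-2)·(5) + (4)·(-2) + (2)·(-3) − 3 = -27; |n| = √24.
Distance = |-27| / √24 = 27/√24 ≈ 5.51.

5.51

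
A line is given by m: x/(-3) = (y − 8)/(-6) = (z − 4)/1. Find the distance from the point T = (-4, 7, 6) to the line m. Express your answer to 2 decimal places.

3.51

m has direction (-3, -6, 1) through (0, 8, 4).
Taking (0, 8, 4) on m with direction v = (-3, -6, 1): w = T − (0, 8, 4) = (-4, -1, 2), and w × v = (11, -2, 21).
Distance = |w × v| / |v| = √566 / √46 ≈ 3.51.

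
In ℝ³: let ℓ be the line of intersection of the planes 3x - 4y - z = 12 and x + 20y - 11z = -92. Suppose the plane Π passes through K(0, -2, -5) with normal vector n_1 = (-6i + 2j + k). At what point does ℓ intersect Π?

(1, -3, 3)

Direction of ℓ: (3, -4, -1) × (1, 20, -11) = (64, 32, 64).
A point on ℓ: solving the two plane equations with x = 5 gives (5, -1, 7).
Π: n_1·r = n_1·K gives -6x + 2y + z = -9.
Substitute r = (5, -1, 7) + t(64, 32, 64) into the plane: -25 + (-256)t = -9, so t = -1/16.
Intersection: (5, -1, 7) + (-1/16)·(64, 32, 64) = (1, -3, 3).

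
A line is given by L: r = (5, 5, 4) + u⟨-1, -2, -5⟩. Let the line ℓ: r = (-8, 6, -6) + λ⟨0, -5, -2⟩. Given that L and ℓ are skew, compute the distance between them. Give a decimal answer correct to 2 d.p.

10.19

Common perpendicular direction n = (-1, -2, -5) × (0, -5, -2) = (-21, -2, 5).
With w = (-8, 6, -6) − (5, 5, 4) = (-13, 1, -10), w · n = 221.
Distance = |w · n| / |n| = |221| / √470 ≈ 10.19.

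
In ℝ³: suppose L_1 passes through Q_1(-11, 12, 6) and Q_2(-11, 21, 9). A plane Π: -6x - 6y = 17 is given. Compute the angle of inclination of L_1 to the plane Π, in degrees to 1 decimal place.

42.1

A direction vector for L_1 is Q_2 − Q_1 = (0, 9, 3).
sin θ = |n·v| / (|n||v|) = |-54| / (√72 · √90) = 0.67082.
θ ≈ 42.1°.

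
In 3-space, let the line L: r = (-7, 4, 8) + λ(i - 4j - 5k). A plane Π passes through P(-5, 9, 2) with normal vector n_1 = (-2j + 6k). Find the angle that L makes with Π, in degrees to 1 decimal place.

Π: n_1·r = n_1·P gives -2y + 6z = -6.
sin θ = |n·v| / (|n||v|) = |-22| / (√40 · √42) = 0.53675.
θ ≈ 32.5°.

32.5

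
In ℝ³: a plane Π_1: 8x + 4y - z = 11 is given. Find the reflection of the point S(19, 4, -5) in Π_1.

(-13, -12, -1)

λ = (n·S − d)/|n|² = (173 − 11)/81 = 2.
Reflection = S − 2λn = (19, 4, -5) − 4·(8, 4, -1) = (-13, -12, -1).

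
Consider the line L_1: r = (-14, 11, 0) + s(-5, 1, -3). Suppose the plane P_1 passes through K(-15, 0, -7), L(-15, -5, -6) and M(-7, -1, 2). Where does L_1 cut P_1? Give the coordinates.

(1, 8, 9)

KL = (0, -5, 1), KM = (8, -1, 9); a normal to P_1 is KL × KM = (-44, 8, 40).
Using K: P_1 has equation -44x + 8y + 40z = 380.
Substitute r = (-14, 11, 0) + t(-5, 1, -3) into the plane: 704 + 108t = 380, so t = -3.
Intersection: (-14, 11, 0) + (-3)·(-5, 1, -3) = (1, 8, 9).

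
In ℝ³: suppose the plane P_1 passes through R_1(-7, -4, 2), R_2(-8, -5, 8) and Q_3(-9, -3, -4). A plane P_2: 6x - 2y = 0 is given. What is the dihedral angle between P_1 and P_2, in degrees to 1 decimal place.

R_1R_2 = (-1, -1, 6), R_1Q_3 = (-2, 1, -6); a normal to P_1 is R_1R_2 × R_1Q_3 = (0, -18, -3).
Using R_1: P_1 has equation -18y - 3z = 66.
cos θ = |n₁·n₂| / (|n₁||n₂|) = |36| / (√333 · √40).
θ = arccos(0.31193) ≈ 71.8°.

71.8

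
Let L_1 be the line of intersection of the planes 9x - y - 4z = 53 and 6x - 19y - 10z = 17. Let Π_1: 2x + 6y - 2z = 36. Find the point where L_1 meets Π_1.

(4, 3, -5)

Direction of L_1: (9, -1, -4) × (6, -19, -10) = (-66, 66, -165).
A point on L_1: solving the two plane equations with x = 0 gives (0, 7, -15).
Substitute r = (0, 7, -15) + t(-66, 66, -165) into the plane: 72 + 594t = 36, so t = -2/33.
Intersection: (0, 7, -15) + (-2/33)·(-66, 66, -165) = (4, 3, -5).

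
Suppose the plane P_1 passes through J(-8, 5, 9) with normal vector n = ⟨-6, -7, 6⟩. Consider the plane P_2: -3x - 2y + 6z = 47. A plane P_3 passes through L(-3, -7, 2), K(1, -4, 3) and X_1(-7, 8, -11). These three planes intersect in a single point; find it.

(5, -7, 8)

P_1: n·r = n·J gives -6x - 7y + 6z = 67.
LK = (4, 3, 1), LX_1 = (-4, 15, -13); a normal to P_3 is LK × LX_1 = (-54, 48, 72).
Using L: P_3 has equation -54x + 48y + 72z = -30.
Solving the 3×3 linear system -6x - 7y + 6z = 67, -3x - 2y + 6z = 47, -54x + 48y + 72z = -30 (e.g. by elimination or Cramer's rule, determinant = 1836) gives (5, -7, 8).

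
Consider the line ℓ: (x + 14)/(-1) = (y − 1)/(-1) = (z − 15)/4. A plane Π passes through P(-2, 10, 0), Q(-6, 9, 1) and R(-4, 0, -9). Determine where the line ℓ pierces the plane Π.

(-10, 5, -1)

ℓ has direction (-1, -1, 4) through (-14, 1, 15).
PQ = (-4, -1, 1), PR = (-2, -10, -9); a normal to Π is PQ × PR = (19, -38, 38).
Using P: Π has equation 19x - 38y + 38z = -418.
Substitute r = (-14, 1, 15) + t(-1, -1, 4) into the plane: 266 + 171t = -418, so t = -4.
Intersection: (-14, 1, 15) + (-4)·(-1, -1, 4) = (-10, 5, -1).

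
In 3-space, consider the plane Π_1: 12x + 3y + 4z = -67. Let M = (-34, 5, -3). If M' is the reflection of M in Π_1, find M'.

(14, 17, 13)

λ = (n·M − d)/|n|² = (-405 − (-67))/169 = -2.
Reflection = M − 2λn = (-34, 5, -3) − (-4)·(12, 3, 4) = (14, 17, 13).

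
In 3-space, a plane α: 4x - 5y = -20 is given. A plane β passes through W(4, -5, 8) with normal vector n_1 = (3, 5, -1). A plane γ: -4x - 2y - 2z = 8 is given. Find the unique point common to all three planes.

β: n_1·r = n_1·W gives 3x + 5y - z = -21.
Solving the 3×3 linear system 4x - 5y = -20, 3x + 5y - z = -21, -4x - 2y - 2z = 8 (e.g. by elimination or Cramer's rule, determinant = -98) gives (-5, 0, 6).

(-5, 0, 6)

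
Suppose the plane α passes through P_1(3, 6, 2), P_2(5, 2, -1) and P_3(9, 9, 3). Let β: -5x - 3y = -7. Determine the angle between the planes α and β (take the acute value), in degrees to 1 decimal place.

P_1P_2 = (2, -4, -3), P_1P_3 = (6, 3, 1); a normal to α is P_1P_2 × P_1P_3 = (5, -20, 30).
Using P_1: α has equation 5x - 20y + 30z = -45.
cos θ = |n₁·n₂| / (|n₁||n₂|) = |35| / (√1325 · √34).
θ = arccos(0.16490) ≈ 80.5°.

80.5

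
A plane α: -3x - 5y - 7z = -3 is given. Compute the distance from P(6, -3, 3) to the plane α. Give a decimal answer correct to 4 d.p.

n·P − d = (-3)·(6) + (-5)·(-3) + (-7)·(3) − (-3) = -21; |n| = √83.
Distance = |-21| / √83 = 21/√83 ≈ 2.3050.

2.3050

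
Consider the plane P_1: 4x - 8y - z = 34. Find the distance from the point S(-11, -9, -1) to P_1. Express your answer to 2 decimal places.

0.56

n·S − d = (4)·(-11) + (-8)·(-9) + (-1)·(-1) − 34 = -5; |n| = √81.
Distance = |-5| / √81 = 5/√81 ≈ 0.56.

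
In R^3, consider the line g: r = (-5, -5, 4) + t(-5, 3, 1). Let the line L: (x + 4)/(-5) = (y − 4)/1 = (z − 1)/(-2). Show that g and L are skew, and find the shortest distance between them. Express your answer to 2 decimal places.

8.89

L has direction (-5, 1, -2) through (-4, 4, 1).
Common perpendicular direction n = (-5, 3, 1) × (-5, 1, -2) = (-7, -15, 10).
With w = (-4, 4, 1) − (-5, -5, 4) = (1, 9, -3), w · n = -172.
Since n ≠ 0 the lines are not parallel, and w · n = -172 ≠ 0 so they do not intersect; hence they are skew.
Distance = |w · n| / |n| = |-172| / √374 ≈ 8.89.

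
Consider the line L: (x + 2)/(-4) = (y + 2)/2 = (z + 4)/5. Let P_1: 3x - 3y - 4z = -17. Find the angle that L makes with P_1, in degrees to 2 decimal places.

L has direction (-4, 2, 5) through (-2, -2, -4).
sin θ = |n·v| / (|n||v|) = |-38| / (√34 · √45) = 0.97149.
θ ≈ 76.29°.

76.29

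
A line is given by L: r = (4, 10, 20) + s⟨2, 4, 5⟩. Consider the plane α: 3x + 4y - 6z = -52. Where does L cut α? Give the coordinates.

Substitute r = (4, 10, 20) + t(2, 4, 5) into the plane: -68 + (-8)t = -52, so t = -2.
Intersection: (4, 10, 20) + (-2)·(2, 4, 5) = (0, 2, 10).

(0, 2, 10)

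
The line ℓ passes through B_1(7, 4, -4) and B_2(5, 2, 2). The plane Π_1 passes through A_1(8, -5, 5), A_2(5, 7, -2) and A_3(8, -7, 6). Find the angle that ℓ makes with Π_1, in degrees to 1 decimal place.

A direction vector for ℓ is B_2 − B_1 = (-2, -2, 6).
A_1A_2 = (-3, 12, -7), A_1A_3 = (0, -2, 1); a normal to Π_1 is A_1A_2 × A_1A_3 = (-2, 3, 6).
Using A_1: Π_1 has equation -2x + 3y + 6z = -1.
sin θ = |n·v| / (|n||v|) = |34| / (√49 · √44) = 0.73224.
θ ≈ 47.1°.

47.1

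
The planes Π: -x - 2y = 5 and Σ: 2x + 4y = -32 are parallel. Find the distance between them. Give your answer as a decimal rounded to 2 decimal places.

4.92

Rescale Σ by 1/(-2): -x - 2y = 16. Then distance = |5 − 16| / √5 ≈ 4.92.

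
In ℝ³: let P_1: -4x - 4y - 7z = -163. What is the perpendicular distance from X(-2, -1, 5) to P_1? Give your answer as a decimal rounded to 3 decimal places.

n·X − d = (-4)·(-2) + (-4)·(-1) + (-7)·(5) − (-163) = 140; |n| = √81.
Distance = |140| / √81 = 140/√81 ≈ 15.556.

15.556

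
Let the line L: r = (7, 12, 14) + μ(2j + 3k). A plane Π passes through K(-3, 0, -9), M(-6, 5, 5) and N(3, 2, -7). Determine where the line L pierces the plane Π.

(7, 10, 11)

KM = (-3, 5, 14), KN = (6, 2, 2); a normal to Π is KM × KN = (-18, 90, -36).
Using K: Π has equation -18x + 90y - 36z = 378.
Substitute r = (7, 12, 14) + t(0, 2, 3) into the plane: 450 + 72t = 378, so t = -1.
Intersection: (7, 12, 14) + (-1)·(0, 2, 3) = (7, 10, 11).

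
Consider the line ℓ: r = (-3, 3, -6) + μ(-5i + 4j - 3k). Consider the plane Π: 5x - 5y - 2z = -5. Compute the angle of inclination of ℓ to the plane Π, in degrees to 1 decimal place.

sin θ = |n·v| / (|n||v|) = |-39| / (√54 · √50) = 0.75056.
θ ≈ 48.6°.

48.6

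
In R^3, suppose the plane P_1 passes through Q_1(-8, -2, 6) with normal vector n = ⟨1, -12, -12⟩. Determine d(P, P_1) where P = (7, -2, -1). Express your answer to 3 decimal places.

P_1: n·r = n·Q_1 gives x - 12y - 12z = -56.
n·P − d = (1)·(7) + (-12)·(-2) + (-12)·(-1) − (-56) = 99; |n| = √289.
Distance = |99| / √289 = 99/√289 ≈ 5.824.

5.824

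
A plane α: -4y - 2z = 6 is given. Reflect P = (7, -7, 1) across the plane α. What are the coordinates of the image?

λ = (n·P − d)/|n|² = (26 − 6)/20 = 1.
Reflection = P − 2λn = (7, -7, 1) − 2·(0, -4, -2) = (7, 1, 5).

(7, 1, 5)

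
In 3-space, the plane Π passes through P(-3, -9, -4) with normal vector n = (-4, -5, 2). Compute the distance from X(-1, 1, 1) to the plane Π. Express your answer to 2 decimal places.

7.16

Π: n·r = n·P gives -4x - 5y + 2z = 49.
n·X − d = (-4)·(-1) + (-5)·(1) + (2)·(1) − 49 = -48; |n| = √45.
Distance = |-48| / √45 = 48/√45 ≈ 7.16.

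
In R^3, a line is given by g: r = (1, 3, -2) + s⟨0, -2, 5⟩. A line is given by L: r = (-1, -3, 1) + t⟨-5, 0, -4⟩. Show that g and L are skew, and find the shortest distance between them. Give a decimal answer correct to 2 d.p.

3.70

Common perpendicular direction n = (0, -2, 5) × (-5, 0, -4) = (8, -25, -10).
With w = (-1, -3, 1) − (1, 3, -2) = (-2, -6, 3), w · n = 104.
Since n ≠ 0 the lines are not parallel, and w · n = 104 ≠ 0 so they do not intersect; hence they are skew.
Distance = |w · n| / |n| = |104| / √789 ≈ 3.70.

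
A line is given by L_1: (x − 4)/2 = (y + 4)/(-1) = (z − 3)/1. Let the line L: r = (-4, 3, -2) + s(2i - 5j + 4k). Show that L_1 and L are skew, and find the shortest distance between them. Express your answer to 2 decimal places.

L_1 has direction (2, -1, 1) through (4, -4, 3).
Common perpendicular direction n = (2, -1, 1) × (2, -5, 4) = (1, -6, -8).
With w = (-4, 3, -2) − (4, -4, 3) = (-8, 7, -5), w · n = -10.
Since n ≠ 0 the lines are not parallel, and w · n = -10 ≠ 0 so they do not intersect; hence they are skew.
Distance = |w · n| / |n| = |-10| / √101 ≈ 1.00.

1.00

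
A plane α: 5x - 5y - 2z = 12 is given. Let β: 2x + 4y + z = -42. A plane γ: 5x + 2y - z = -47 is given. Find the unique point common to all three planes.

Solving the 3×3 linear system 5x - 5y - 2z = 12, 2x + 4y + z = -42, 5x + 2y - z = -47 (e.g. by elimination or Cramer's rule, determinant = -33) gives (-5, -9, 4).

(-5, -9, 4)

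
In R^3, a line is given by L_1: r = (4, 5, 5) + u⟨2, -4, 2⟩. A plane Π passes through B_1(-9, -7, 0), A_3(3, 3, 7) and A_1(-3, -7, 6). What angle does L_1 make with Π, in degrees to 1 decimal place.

B_1A_3 = (12, 10, 7), B_1A_1 = (6, 0, 6); a normal to Π is B_1A_3 × B_1A_1 = (60, -30, -60).
Using B_1: Π has equation 60x - 30y - 60z = -330.
sin θ = |n·v| / (|n||v|) = |120| / (√8100 · √24) = 0.27217.
θ ≈ 15.8°.

15.8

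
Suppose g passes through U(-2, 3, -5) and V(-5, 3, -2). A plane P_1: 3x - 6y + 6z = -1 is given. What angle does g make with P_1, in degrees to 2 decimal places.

13.63

A direction vector for g is V − U = (-3, 0, 3).
sin θ = |n·v| / (|n||v|) = |9| / (√81 · √18) = 0.23570.
θ ≈ 13.63°.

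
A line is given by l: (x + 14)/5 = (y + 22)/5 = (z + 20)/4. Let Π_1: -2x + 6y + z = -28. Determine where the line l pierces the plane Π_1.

l has direction (5, 5, 4) through (-14, -22, -20).
Substitute r = (-14, -22, -20) + t(5, 5, 4) into the plane: -124 + 24t = -28, so t = 4.
Intersection: (-14, -22, -20) + 4·(5, 5, 4) = (6, -2, -4).

(6, -2, -4)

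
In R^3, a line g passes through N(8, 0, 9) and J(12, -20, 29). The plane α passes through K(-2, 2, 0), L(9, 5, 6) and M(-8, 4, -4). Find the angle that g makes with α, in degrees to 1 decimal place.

23.7

A direction vector for g is J − N = (4, -20, 20).
KL = (11, 3, 6), KM = (-6, 2, -4); a normal to α is KL × KM = (-24, 8, 40).
Using K: α has equation -24x + 8y + 40z = 64.
sin θ = |n·v| / (|n||v|) = |544| / (√2240 · √816) = 0.40237.
θ ≈ 23.7°.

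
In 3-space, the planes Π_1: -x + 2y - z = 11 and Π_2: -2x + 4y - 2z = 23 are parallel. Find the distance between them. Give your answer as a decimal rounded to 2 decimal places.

Rescale Π_2 by 1/2: -x + 2y - z = 23/2. Then distance = |11 − (23/2)| / √6 ≈ 0.20.

0.20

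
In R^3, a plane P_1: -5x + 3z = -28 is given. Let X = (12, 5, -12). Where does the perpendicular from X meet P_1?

(2, 5, -6)

Foot = X − λn with λ = (n·X − d)/|n|² = (-96 − (-28))/34 = -2.
Foot = (12, 5, -12) − (-2)·(-5, 0, 3) = (2, 5, -6).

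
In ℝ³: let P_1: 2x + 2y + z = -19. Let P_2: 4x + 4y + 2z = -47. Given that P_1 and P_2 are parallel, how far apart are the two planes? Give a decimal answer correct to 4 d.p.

1.5000

Rescale P_2 by 1/2: 2x + 2y + z = -47/2. Then distance = |-19 − (-47/2)| / √9 ≈ 1.5000.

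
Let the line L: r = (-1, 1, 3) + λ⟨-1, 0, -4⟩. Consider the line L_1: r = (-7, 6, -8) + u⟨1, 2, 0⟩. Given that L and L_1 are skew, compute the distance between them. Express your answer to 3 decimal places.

5.019

Common perpendicular direction n = (-1, 0, -4) × (1, 2, 0) = (8, -4, -2).
With w = (-7, 6, -8) − (-1, 1, 3) = (-6, 5, -11), w · n = -46.
Distance = |w · n| / |n| = |-46| / √84 ≈ 5.019.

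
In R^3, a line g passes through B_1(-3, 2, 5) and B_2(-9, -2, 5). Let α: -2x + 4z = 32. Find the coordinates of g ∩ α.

A direction vector for g is B_2 − B_1 = (-6, -4, 0).
Substitute r = (-3, 2, 5) + t(-6, -4, 0) into the plane: 26 + 12t = 32, so t = 1/2.
Intersection: (-3, 2, 5) + (1/2)·(-6, -4, 0) = (-6, 0, 5).

(-6, 0, 5)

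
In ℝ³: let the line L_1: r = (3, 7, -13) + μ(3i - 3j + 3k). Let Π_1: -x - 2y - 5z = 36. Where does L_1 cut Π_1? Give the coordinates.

Substitute r = (3, 7, -13) + t(3, -3, 3) into the plane: 48 + (-12)t = 36, so t = 1.
Intersection: (3, 7, -13) + 1·(3, -3, 3) = (6, 4, -10).

(6, 4, -10)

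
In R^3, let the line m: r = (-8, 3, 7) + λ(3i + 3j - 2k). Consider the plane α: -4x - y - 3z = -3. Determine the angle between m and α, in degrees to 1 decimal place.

22.1

sin θ = |n·v| / (|n||v|) = |-9| / (√26 · √22) = 0.37631.
θ ≈ 22.1°.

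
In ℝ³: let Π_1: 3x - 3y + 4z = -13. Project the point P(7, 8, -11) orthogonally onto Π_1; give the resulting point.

(10, 5, -7)

Foot = P − λn with λ = (n·P − d)/|n|² = (-47 − (-13))/34 = -1.
Foot = (7, 8, -11) − (-1)·(3, -3, 4) = (10, 5, -7).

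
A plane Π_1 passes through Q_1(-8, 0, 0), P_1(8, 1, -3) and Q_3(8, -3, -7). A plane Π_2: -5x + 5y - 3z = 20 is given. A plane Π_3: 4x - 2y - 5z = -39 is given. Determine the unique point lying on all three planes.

(0, 7, 5)

Q_1P_1 = (16, 1, -3), Q_1Q_3 = (16, -3, -7); a normal to Π_1 is Q_1P_1 × Q_1Q_3 = (-16, 64, -64).
Using Q_1: Π_1 has equation -16x + 64y - 64z = 128.
Solving the 3×3 linear system -16x + 64y - 64z = 128, -5x + 5y - 3z = 20, 4x - 2y - 5z = -39 (e.g. by elimination or Cramer's rule, determinant = -1232) gives (0, 7, 5).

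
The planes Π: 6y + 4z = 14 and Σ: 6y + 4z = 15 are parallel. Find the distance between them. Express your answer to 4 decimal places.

0.1387

Same normal n = (0, 6, 4) with |n| = √52; distance = |14 − 15| / |n| = 1/√52 ≈ 0.1387.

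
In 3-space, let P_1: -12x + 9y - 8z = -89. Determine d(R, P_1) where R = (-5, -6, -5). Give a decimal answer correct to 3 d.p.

n·R − d = (-12)·(-5) + (9)·(-6) + (-8)·(-5) − (-89) = 135; |n| = √289.
Distance = |135| / √289 = 135/√289 ≈ 7.941.

7.941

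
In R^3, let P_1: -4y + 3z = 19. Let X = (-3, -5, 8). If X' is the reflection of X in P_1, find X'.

(-3, 3, 2)

λ = (n·X − d)/|n|² = (44 − 19)/25 = 1.
Reflection = X − 2λn = (-3, -5, 8) − 2·(0, -4, 3) = (-3, 3, 2).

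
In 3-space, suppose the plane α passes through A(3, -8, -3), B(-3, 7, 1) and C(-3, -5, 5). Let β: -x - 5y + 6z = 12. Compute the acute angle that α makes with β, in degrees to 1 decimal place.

AB = (-6, 15, 4), AC = (-6, 3, 8); a normal to α is AB × AC = (108, 24, 72).
Using A: α has equation 108x + 24y + 72z = -84.
cos θ = |n₁·n₂| / (|n₁||n₂|) = |204| / (√17424 · √62).
θ = arccos(0.19627) ≈ 78.7°.

78.7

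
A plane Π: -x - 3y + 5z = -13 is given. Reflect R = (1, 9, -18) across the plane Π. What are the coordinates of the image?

λ = (n·R − d)/|n|² = (-118 − (-13))/35 = -3.
Reflection = R − 2λn = (1, 9, -18) − (-6)·(-1, -3, 5) = (-5, -9, 12).

(-5, -9, 12)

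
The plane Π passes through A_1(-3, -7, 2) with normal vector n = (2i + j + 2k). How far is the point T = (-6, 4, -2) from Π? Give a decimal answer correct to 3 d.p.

1.000

Π: n·r = n·A_1 gives 2x + y + 2z = -9.
n·T − d = (2)·(-6) + (1)·(4) + (2)·(-2) − (-9) = -3; |n| = √9.
Distance = |-3| / √9 = 3/√9 ≈ 1.000.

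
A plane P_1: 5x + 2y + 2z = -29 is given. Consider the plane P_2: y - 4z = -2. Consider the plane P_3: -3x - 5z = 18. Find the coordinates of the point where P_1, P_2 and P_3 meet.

Solving the 3×3 linear system 5x + 2y + 2z = -29, y - 4z = -2, -3x - 5z = 18 (e.g. by elimination or Cramer's rule, determinant = 5) gives (-11, 10, 3).

(-11, 10, 3)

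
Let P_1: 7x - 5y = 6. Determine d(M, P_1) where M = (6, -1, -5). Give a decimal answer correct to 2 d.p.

4.77

n·M − d = (7)·(6) + (-5)·(-1) + (0)·(-5) − 6 = 41; |n| = √74.
Distance = |41| / √74 = 41/√74 ≈ 4.77.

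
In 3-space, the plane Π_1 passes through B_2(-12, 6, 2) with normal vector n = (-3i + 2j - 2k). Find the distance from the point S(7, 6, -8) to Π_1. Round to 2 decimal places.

8.97

Π_1: n·r = n·B_2 gives -3x + 2y - 2z = 44.
n·S − d = (-3)·(7) + (2)·(6) + (-2)·(-8) − 44 = -37; |n| = √17.
Distance = |-37| / √17 = 37/√17 ≈ 8.97.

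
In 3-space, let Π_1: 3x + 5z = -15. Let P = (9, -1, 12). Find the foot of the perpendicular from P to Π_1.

(0, -1, -3)

Foot = P − λn with λ = (n·P − d)/|n|² = (87 − (-15))/34 = 3.
Foot = (9, -1, 12) − 3·(3, 0, 5) = (0, -1, -3).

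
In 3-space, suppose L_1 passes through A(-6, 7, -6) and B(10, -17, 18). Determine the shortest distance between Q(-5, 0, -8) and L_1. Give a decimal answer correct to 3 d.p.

6.392

A direction vector for L_1 is B − A = (16, -24, 24).
Taking (-6, 7, -6) on L_1 with direction v = (16, -24, 24): w = Q − (-6, 7, -6) = (1, -7, -2), and w × v = (-216, -56, 88).
Distance = |w × v| / |v| = √57536 / √1408 ≈ 6.392.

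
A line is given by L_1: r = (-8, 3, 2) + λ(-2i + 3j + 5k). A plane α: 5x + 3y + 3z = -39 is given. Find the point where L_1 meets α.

(-6, 0, -3)

Substitute r = (-8, 3, 2) + t(-2, 3, 5) into the plane: -25 + 14t = -39, so t = -1.
Intersection: (-8, 3, 2) + (-1)·(-2, 3, 5) = (-6, 0, -3).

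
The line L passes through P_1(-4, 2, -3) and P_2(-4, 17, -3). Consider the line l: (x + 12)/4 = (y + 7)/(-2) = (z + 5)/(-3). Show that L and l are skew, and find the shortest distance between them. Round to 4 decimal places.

A direction vector for L is P_2 − P_1 = (0, 15, 0).
l has direction (4, -2, -3) through (-12, -7, -5).
Common perpendicular direction n = (0, 15, 0) × (4, -2, -3) = (-45, 0, -60).
With w = (-12, -7, -5) − (-4, 2, -3) = (-8, -9, -2), w · n = 480.
Since n ≠ 0 the lines are not parallel, and w · n = 480 ≠ 0 so they do not intersect; hence they are skew.
Distance = |w · n| / |n| = |480| / √5625 ≈ 6.4000.

6.4000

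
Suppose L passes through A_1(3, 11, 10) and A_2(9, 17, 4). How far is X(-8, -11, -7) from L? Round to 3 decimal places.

A direction vector for L is A_2 − A_1 = (6, 6, -6).
Taking (3, 11, 10) on L with direction v = (6, 6, -6): w = X − (3, 11, 10) = (-11, -22, -17), and w × v = (234, -168, 66).
Distance = |w × v| / |v| = √87336 / √108 ≈ 28.437.

28.437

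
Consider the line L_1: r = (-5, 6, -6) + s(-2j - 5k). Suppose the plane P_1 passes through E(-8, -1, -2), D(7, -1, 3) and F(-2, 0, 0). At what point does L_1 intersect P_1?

ED = (15, 0, 5), EF = (6, 1, 2); a normal to P_1 is ED × EF = (-5, 0, 15).
Using E: P_1 has equation -5x + 15z = 10.
Substitute r = (-5, 6, -6) + t(0, -2, -5) into the plane: -65 + (-75)t = 10, so t = -1.
Intersection: (-5, 6, -6) + (-1)·(0, -2, -5) = (-5, 8, -1).

(-5, 8, -1)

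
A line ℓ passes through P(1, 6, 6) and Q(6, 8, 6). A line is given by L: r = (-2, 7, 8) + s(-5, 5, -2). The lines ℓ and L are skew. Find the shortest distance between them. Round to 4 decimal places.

A direction vector for ℓ is Q − P = (5, 2, 0).
Common perpendicular direction n = (5, 2, 0) × (-5, 5, -2) = (-4, 10, 35).
With w = (-2, 7, 8) − (1, 6, 6) = (-3, 1, 2), w · n = 92.
Distance = |w · n| / |n| = |92| / √1341 ≈ 2.5123.

2.5123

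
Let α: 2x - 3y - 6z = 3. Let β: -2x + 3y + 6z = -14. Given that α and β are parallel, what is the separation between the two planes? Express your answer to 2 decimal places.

Rescale β by 1/(-1): 2x - 3y - 6z = 14. Then distance = |3 − 14| / √49 ≈ 1.57.

1.57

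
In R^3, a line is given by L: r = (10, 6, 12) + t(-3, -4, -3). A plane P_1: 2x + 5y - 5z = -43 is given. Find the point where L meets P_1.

(1, -6, 3)

Substitute r = (10, 6, 12) + t(-3, -4, -3) into the plane: -10 + (-11)t = -43, so t = 3.
Intersection: (10, 6, 12) + 3·(-3, -4, -3) = (1, -6, 3).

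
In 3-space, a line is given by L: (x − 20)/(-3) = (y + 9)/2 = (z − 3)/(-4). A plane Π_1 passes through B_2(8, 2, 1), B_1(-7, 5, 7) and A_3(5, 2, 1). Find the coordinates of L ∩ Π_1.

L has direction (-3, 2, -4) through (20, -9, 3).
B_2B_1 = (-15, 3, 6), B_2A_3 = (-3, 0, 0); a normal to Π_1 is B_2B_1 × B_2A_3 = (0, -18, 9).
Using B_2: Π_1 has equation -18y + 9z = -27.
Substitute r = (20, -9, 3) + t(-3, 2, -4) into the plane: 189 + (-72)t = -27, so t = 3.
Intersection: (20, -9, 3) + 3·(-3, 2, -4) = (11, -3, -9).

(11, -3, -9)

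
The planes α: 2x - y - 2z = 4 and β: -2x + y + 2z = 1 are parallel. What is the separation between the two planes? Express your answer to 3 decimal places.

Rescale β by 1/(-1): 2x - y - 2z = -1. Then distance = |4 − (-1)| / √9 ≈ 1.667.

1.667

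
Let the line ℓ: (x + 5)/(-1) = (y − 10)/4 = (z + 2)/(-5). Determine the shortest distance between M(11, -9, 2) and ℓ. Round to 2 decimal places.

18.28

ℓ has direction (-1, 4, -5) through (-5, 10, -2).
Taking (-5, 10, -2) on ℓ with direction v = (-1, 4, -5): w = M − (-5, 10, -2) = (16, -19, 4), and w × v = (79, 76, 45).
Distance = |w × v| / |v| = √14042 / √42 ≈ 18.28.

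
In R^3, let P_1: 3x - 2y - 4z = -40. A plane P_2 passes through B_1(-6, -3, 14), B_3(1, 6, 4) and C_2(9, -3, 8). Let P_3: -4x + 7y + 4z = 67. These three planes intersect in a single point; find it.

(-2, 5, 6)

B_1B_3 = (7, 9, -10), B_1C_2 = (15, 0, -6); a normal to P_2 is B_1B_3 × B_1C_2 = (-54, -108, -135).
Using B_1: P_2 has equation -54x - 108y - 135z = -1242.
Solving the 3×3 linear system 3x - 2y - 4z = -40, -54x - 108y - 135z = -1242, -4x + 7y + 4z = 67 (e.g. by elimination or Cramer's rule, determinant = 3267) gives (-2, 5, 6).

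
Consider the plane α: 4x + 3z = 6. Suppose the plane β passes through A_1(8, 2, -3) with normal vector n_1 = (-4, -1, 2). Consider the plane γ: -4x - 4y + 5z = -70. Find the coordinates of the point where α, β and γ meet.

(6, 4, -6)

β: n_1·r = n_1·A_1 gives -4x - y + 2z = -40.
Solving the 3×3 linear system 4x + 3z = 6, -4x - y + 2z = -40, -4x - 4y + 5z = -70 (e.g. by elimination or Cramer's rule, determinant = 48) gives (6, 4, -6).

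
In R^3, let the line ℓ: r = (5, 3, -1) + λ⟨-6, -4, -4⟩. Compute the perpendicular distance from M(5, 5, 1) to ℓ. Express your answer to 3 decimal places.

Taking (5, 3, -1) on ℓ with direction v = (-6, -4, -4): w = M − (5, 3, -1) = (0, 2, 2), and w × v = (0, -12, 12).
Distance = |w × v| / |v| = √288 / √68 ≈ 2.058.

2.058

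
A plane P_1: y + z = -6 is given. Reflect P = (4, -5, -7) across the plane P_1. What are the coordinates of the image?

λ = (n·P − d)/|n|² = (-12 − (-6))/2 = -3.
Reflection = P − 2λn = (4, -5, -7) − (-6)·(0, 1, 1) = (4, 1, -1).

(4, 1, -1)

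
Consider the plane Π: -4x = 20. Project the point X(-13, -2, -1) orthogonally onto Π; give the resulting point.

(-5, -2, -1)

Foot = X − λn with λ = (n·X − d)/|n|² = (52 − 20)/16 = 2.
Foot = (-13, -2, -1) − 2·(-4, 0, 0) = (-5, -2, -1).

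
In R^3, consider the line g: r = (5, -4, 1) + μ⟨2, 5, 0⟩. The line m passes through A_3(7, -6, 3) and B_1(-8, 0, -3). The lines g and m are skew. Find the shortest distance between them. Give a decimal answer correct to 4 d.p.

0.9698

A direction vector for m is B_1 − A_3 = (-15, 6, -6).
Common perpendicular direction n = (2, 5, 0) × (-15, 6, -6) = (-30, 12, 87).
With w = (7, -6, 3) − (5, -4, 1) = (2, -2, 2), w · n = 90.
Distance = |w · n| / |n| = |90| / √8613 ≈ 0.9698.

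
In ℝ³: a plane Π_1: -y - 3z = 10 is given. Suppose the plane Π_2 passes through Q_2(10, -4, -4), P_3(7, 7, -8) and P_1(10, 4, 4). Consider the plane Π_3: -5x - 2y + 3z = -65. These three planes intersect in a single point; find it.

(8, 5, -5)

Q_2P_3 = (-3, 11, -4), Q_2P_1 = (0, 8, 8); a normal to Π_2 is Q_2P_3 × Q_2P_1 = (120, 24, -24).
Using Q_2: Π_2 has equation 120x + 24y - 24z = 1200.
Solving the 3×3 linear system -y - 3z = 10, 120x + 24y - 24z = 1200, -5x - 2y + 3z = -65 (e.g. by elimination or Cramer's rule, determinant = 600) gives (8, 5, -5).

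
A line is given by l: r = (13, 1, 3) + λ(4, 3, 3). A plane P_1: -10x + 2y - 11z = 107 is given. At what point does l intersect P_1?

Substitute r = (13, 1, 3) + t(4, 3, 3) into the plane: -161 + (-67)t = 107, so t = -4.
Intersection: (13, 1, 3) + (-4)·(4, 3, 3) = (-3, -11, -9).

(-3, -11, -9)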